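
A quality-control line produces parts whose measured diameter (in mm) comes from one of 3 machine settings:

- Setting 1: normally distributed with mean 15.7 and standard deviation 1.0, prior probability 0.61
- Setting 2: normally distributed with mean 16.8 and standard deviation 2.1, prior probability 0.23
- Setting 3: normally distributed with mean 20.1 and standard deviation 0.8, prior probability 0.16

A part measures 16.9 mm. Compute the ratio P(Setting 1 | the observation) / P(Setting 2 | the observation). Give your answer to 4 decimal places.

Posterior odds = (π_i f_i(x)) / (π_j f_j(x)); the normalising sum cancels.
Normal densities:
  f_1 = (1/(1.0·√(2π)))·exp(−(16.9−15.7)²/(2·1.0²)) = 0.398942·exp(-0.72000) = 0.194186
  f_2 = (1/(2.1·√(2π)))·exp(−(16.9−16.8)²/(2·2.1²)) = 0.189973·exp(-0.00113) = 0.189757
  f_3 = (1/(0.8·√(2π)))·exp(−(16.9−20.1)²/(2·0.8²)) = 0.498678·exp(-8.00000) = 0.000167288
Posterior odds = (π_1·f_1) / (π_2·f_2) = (0.61·0.194186) / (0.23·0.189757) = 0.118453 / 0.0436442 ≈ 2.7141

2.7141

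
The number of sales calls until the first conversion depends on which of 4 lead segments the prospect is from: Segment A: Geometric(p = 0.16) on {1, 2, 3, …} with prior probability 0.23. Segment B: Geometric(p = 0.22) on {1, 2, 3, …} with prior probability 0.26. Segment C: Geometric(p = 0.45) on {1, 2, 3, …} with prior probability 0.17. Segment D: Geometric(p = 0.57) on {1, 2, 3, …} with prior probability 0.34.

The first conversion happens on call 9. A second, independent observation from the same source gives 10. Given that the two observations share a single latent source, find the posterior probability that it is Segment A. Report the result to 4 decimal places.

0.6208

Posterior ∝ prior × likelihood, so P(k | x) ∝ w_k f_k(x); normalise over all components.
Since both observations come from the same component, the likelihood for component k is f_k(x₁)·f_k(x₂).
  L_A = [0.0396601] × [0.0333145] = 0.00132126
  L_B = [0.0301425] × [0.0235112] = 0.000708686
  L_C = [0.00376803] × [0.00207241] = 7.80892e-06
  L_D = [0.000666227] × [0.000286478] = 1.90859e-07
Prior × likelihood for each component:
  w_A·L_A = 0.23 × 0.00132126 = 0.000303889
  w_B·L_B = 0.26 × 0.000708686 = 0.000184258
  w_C·L_C = 0.17 × 7.80892e-06 = 1.32752e-06
  w_D·L_D = 0.34 × 1.90859e-07 = 6.48922e-08
Evidence: 0.000303889 + 0.000184258 + 1.32752e-06 + 6.48922e-08 = 0.00048954
P(Segment A | x₁, x₂) ≈ 0.6208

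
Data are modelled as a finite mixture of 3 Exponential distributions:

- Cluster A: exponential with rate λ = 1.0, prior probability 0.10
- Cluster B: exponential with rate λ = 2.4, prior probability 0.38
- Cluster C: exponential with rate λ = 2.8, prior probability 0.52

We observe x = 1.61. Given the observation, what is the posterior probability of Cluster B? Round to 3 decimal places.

0.347

The responsibility of component k is π_k f_k(x) divided by Σ_j π_j f_j(x).
Evaluate each component's likelihood at the observed value:
  p_A = 0.199888
  p_B = 0.0503614
  p_C = 0.0308573
Weight by the priors:
  π_A·p_A = 0.10 × 0.199888 = 0.0199888
  π_B·p_B = 0.38 × 0.0503614 = 0.0191373
  π_C·p_C = 0.52 × 0.0308573 = 0.0160458
Normaliser: 0.0199888 + 0.0191373 + 0.0160458 = 0.0551719
So the posterior for Cluster B is 0.0191373 / 0.0551719 ≈ 0.347.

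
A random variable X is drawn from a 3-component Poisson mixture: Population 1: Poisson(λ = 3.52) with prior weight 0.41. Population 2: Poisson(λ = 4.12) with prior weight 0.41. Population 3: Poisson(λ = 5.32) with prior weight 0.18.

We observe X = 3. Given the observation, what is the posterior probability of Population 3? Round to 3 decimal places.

0.118

Posterior ∝ prior × likelihood, so P(k | x) ∝ π_k f_k(x); normalise over all components.
Poisson probabilities:
  f_1 = e^(−3.52)·3.52^3/3! = 0.215159
  f_2 = e^(−4.12)·4.12^3/3! = 0.189342
  f_3 = e^(−5.32)·5.32^3/3! = 0.122783
Unnormalised posteriors:
  π_1·f_1 = 0.41 × 0.215159 = 0.0882153
  π_2·f_2 = 0.41 × 0.189342 = 0.0776303
  π_3·f_3 = 0.18 × 0.122783 = 0.0221009
Evidence: 0.0882153 + 0.0776303 + 0.0221009 = 0.187946
P(Population 3 | 3) = 0.0221009 / 0.187946 ≈ 0.118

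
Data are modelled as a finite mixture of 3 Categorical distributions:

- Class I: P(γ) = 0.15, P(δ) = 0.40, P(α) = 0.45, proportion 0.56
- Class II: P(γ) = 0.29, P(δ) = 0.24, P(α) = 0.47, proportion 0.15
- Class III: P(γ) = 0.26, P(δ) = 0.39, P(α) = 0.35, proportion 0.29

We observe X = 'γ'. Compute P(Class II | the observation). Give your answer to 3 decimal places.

P(component k | x) = π_k·f_k(x) / marginal(x), where marginal(x) = Σ_j π_j·f_j(x).
Component likelihoods at x = 'γ':
  p_I = P(γ | comp) = 0.15
  p_II = P(γ | comp) = 0.29
  p_III = P(γ | comp) = 0.26
Weight by the priors:
  π_I·p_I = 0.56 × 0.15 = 0.084
  π_II·p_II = 0.15 × 0.29 = 0.0435
  π_III·p_III = 0.29 × 0.26 = 0.0754
Sum: 0.084 + 0.0435 + 0.0754 = 0.2029
P(Class II | x) ≈ 0.214

0.214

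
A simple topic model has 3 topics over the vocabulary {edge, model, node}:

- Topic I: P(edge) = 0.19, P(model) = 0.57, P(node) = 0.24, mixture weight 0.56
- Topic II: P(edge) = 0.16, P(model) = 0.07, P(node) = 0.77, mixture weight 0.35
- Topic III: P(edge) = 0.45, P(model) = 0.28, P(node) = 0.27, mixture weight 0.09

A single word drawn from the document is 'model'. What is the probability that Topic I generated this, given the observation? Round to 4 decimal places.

0.8653

Posterior ∝ prior × likelihood, so P(k | x) ∝ π_k f_k(x); normalise over all components.
Categorical probabilities:
  L_I = P(model | comp) = 0.57
  L_II = P(model | comp) = 0.07
  L_III = P(model | comp) = 0.28
Unnormalised posteriors:
  π_I·L_I = 0.56 × 0.57 = 0.3192
  π_II·L_II = 0.35 × 0.07 = 0.0245
  π_III·L_III = 0.09 × 0.28 = 0.0252
Marginal: 0.3192 + 0.0245 + 0.0252 = 0.3689
Responsibility of Topic I: 0.3192 / 0.3689 ≈ 0.8653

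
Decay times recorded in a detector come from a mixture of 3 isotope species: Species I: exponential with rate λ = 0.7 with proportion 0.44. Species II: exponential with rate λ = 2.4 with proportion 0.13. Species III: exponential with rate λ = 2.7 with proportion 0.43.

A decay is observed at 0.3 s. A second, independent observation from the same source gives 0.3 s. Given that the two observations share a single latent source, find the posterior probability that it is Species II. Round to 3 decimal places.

0.189

The responsibility of component k is π_k f_k(x) divided by Σ_j π_j f_j(x).
Since both observations come from the same component, the likelihood for component k is f_k(x₁)·f_k(x₂).
  f_I = [0.7·e^(−0.7·0.3) = 0.7·e^(−0.2100) = 0.567409] × [0.567409] = 0.321953
  f_II = [2.4·e^(−2.4·0.3) = 2.4·e^(−0.7200) = 1.16821] × [1.16821] = 1.3647
  f_III = [2.7·e^(−2.7·0.3) = 2.7·e^(−0.8100) = 1.20112] × [1.20112] = 1.44268
Prior × likelihood for each component:
  π_I·f_I = 0.44 × 0.321953 = 0.141659
  π_II·f_II = 0.13 × 1.3647 = 0.177412
  π_III·f_III = 0.43 × 1.44268 = 0.620353
Sum: 0.141659 + 0.177412 + 0.620353 = 0.939424
P(Species II | x) = 0.177412 / 0.939424 ≈ 0.189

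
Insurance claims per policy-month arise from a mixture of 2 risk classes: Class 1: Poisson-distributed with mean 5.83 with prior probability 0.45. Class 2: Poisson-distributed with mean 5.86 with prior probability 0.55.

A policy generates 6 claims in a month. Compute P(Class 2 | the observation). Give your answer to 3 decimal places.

0.550

Apply Bayes' rule: the posterior for each component is proportional to its prior times its likelihood at x.
Component likelihoods at x = 6 claims:
  p_1 = e^(−5.83)·5.83^6/6! = 0.160229
  p_2 = e^(−5.86)·5.86^6/6! = 0.160357
Prior × likelihood for each component:
  w_1·p_1 = 0.45 × 0.160229 = 0.0721032
  w_2·p_2 = 0.55 × 0.160357 = 0.0881963
Normaliser: 0.0721032 + 0.0881963 = 0.160299
P(Class 2 | x) ≈ 0.550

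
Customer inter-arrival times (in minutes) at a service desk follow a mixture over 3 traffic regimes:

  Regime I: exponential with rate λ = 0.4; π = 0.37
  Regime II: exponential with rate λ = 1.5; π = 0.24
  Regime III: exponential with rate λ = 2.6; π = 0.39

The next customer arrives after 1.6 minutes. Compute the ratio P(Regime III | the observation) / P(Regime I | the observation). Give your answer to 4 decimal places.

0.2028

Only the two components matter; the odds are (P(Z=i) f_i(x)) / (P(Z=j) f_j(x)).
Evaluate each component's likelihood at the observed value:
  f_I = 0.210917
  f_II = 0.136077
  f_III = 0.0405797
Odds = (0.39/0.37) × (0.0405797/0.210917) = 1.05405 × 0.192396 ≈ 0.2028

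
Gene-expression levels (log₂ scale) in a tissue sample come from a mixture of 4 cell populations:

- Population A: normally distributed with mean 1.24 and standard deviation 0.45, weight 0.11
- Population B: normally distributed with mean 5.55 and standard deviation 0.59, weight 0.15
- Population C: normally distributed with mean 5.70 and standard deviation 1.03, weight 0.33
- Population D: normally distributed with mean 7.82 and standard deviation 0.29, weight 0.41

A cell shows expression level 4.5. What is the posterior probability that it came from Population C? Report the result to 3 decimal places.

The responsibility of component k is w_k f_k(x) divided by Σ_j w_j f_j(x).
Component likelihoods at x = 4.5:
  L_A = 3.55944e-12
  L_B = 0.138775
  L_C = 0.196486
  L_D = 4.77022e-29
Unnormalised posteriors:
  w_A·L_A = 0.11 × 3.55944e-12 = 3.91538e-13
  w_B·L_B = 0.15 × 0.138775 = 0.0208162
  w_C·L_C = 0.33 × 0.196486 = 0.0648402
  w_D·L_D = 0.41 × 4.77022e-29 = 1.95579e-29
Marginal: 3.91538e-13 + 0.0208162 + 0.0648402 + 1.95579e-29 = 0.0856565
Responsibility of Population C: 0.0648402 / 0.0856565 ≈ 0.757

0.757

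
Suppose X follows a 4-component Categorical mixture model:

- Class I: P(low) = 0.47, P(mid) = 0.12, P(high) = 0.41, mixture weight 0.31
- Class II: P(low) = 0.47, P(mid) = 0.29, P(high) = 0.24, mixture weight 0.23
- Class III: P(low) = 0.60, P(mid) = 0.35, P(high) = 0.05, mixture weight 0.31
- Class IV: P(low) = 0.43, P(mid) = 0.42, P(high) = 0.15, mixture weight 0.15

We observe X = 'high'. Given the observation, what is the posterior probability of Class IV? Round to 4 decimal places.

Apply Bayes' rule: the posterior for each component is proportional to its prior times its likelihood at x.
Categorical probabilities:
  f_I = P(high | comp) = 0.41
  f_II = P(high | comp) = 0.24
  f_III = P(high | comp) = 0.05
  f_IV = P(high | comp) = 0.15
Multiply by the mixture weights:
  π_I·f_I = 0.31 × 0.41 = 0.1271
  π_II·f_II = 0.23 × 0.24 = 0.0552
  π_III·f_III = 0.31 × 0.05 = 0.0155
  π_IV·f_IV = 0.15 × 0.15 = 0.0225
Evidence: 0.1271 + 0.0552 + 0.0155 + 0.0225 = 0.2203
P(Class IV | data) = 0.0225 / 0.2203 ≈ 0.1021

0.1021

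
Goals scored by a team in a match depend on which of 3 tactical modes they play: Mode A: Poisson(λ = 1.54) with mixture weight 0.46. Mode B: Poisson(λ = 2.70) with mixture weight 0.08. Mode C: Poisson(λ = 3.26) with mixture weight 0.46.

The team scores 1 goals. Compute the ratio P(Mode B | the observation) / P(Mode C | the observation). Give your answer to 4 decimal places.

Since P(k|x) ∝ w_k f_k(x), the posterior odds are w_i f_i(x) / (w_j f_j(x)).
Evaluate each component's likelihood at the observed value:
  p_A = 0.330147
  p_B = 0.181455
  p_C = 0.125146
Odds = (0.08/0.46) × (0.181455/0.125146) = 0.173913 × 1.44994 ≈ 0.2522

0.2522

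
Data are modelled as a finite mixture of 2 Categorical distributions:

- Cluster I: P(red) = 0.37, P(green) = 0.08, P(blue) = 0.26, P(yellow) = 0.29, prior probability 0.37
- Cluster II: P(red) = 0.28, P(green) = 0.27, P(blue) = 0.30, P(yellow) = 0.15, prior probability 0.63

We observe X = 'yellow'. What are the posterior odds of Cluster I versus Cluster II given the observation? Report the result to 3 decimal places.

1.135

Only the two components matter; the odds are (w_i f_i(x)) / (w_j f_j(x)).
Categorical probabilities:
  L_I = P(yellow | comp) = 0.29
  L_II = P(yellow | comp) = 0.15
0.1073 / 0.0945 ≈ 1.135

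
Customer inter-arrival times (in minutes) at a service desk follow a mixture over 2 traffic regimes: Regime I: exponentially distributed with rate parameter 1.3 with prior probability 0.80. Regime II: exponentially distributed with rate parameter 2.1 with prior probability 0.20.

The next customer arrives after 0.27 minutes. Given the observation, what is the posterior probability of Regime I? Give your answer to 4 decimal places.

Posterior ∝ prior × likelihood, so P(k | x) ∝ π_k f_k(x); normalise over all components.
Exponential densities:
  p_I = 0.915179
  p_II = 1.19117
Weight by the priors:
  π_I·p_I = 0.80 × 0.915179 = 0.732143
  π_II·p_II = 0.20 × 1.19117 = 0.238234
Denominator: 0.732143 + 0.238234 = 0.970377
So the posterior for Regime I is 0.732143 / 0.970377 ≈ 0.7545.

0.7545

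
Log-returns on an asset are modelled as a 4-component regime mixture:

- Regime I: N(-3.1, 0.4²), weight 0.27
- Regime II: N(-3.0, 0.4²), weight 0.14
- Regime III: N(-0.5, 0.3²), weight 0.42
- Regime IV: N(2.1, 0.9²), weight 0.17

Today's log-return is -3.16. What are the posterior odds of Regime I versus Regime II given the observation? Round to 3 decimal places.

2.066

Since P(k|x) ∝ π_k f_k(x), the posterior odds are π_i f_i(x) / (π_j f_j(x)).
Evaluate each component's likelihood at the observed value:
  f_I = 0.986198
  f_II = 0.920675
  f_III = 1.1276e-17
  f_IV = 1.69611e-08
Posterior odds = (π_I·f_I) / (π_II·f_II) = (0.27·0.986198) / (0.14·0.920675) = 0.266274 / 0.128895 ≈ 2.066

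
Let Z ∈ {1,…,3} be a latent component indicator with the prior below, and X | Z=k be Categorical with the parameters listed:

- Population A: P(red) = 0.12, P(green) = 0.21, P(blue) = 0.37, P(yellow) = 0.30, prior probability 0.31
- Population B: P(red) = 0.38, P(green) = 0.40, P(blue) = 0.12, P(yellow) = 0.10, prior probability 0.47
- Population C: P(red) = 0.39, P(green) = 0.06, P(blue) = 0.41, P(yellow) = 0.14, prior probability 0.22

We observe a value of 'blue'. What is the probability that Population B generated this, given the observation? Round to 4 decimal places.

0.2158

By Bayes' theorem, P(k | x) = P(Z=k) f_k(x) / Σ_j P(Z=j) f_j(x).
Component likelihoods at x = 'blue':
  f_A = 0.37
  f_B = 0.12
  f_C = 0.41
Unnormalised posteriors:
  P(Z=A)·f_A = 0.31 × 0.37 = 0.1147
  P(Z=B)·f_B = 0.47 × 0.12 = 0.0564
  P(Z=C)·f_C = 0.22 × 0.41 = 0.0902
Evidence: 0.1147 + 0.0564 + 0.0902 = 0.2613
So the posterior for Population B is 0.0564 / 0.2613 ≈ 0.2158.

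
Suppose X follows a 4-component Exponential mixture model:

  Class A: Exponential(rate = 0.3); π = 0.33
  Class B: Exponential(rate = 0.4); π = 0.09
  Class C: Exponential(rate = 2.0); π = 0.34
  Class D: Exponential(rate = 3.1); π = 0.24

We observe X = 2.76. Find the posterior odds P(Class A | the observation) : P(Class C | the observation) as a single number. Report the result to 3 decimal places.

Only the two components matter; the odds are (π_i f_i(x)) / (π_j f_j(x)).
Exponential densities:
  f_A = 0.131077
  f_B = 0.132617
  f_C = 0.0080117
  f_D = 0.000596401
0.0432553 / 0.00272398 ≈ 15.879

15.879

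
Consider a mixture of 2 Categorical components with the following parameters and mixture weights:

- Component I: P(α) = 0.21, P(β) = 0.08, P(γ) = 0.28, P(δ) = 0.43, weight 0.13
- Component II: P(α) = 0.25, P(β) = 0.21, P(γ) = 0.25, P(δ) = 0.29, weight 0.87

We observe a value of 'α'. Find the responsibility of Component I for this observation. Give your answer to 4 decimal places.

0.1115

P(component k | x) = w_k·f_k(x) / marginal(x), where marginal(x) = Σ_j w_j·f_j(x).
Evaluate each component's likelihood at the observed value:
  p_I = 0.21
  p_II = 0.25
Prior × likelihood for each component:
  w_I·p_I = 0.13 × 0.21 = 0.0273
  w_II·p_II = 0.87 × 0.25 = 0.2175
Normaliser: 0.0273 + 0.2175 = 0.2448
Responsibility of Component I: 0.0273 / 0.2448 ≈ 0.1115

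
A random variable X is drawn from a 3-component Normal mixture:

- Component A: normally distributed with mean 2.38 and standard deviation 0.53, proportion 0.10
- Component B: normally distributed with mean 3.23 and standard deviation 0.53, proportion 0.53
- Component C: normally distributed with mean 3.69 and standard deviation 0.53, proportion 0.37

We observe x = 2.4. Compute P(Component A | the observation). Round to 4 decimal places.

P(component k | x) = π_k·f_k(x) / marginal(x), where marginal(x) = Σ_j π_j·f_j(x).
Evaluate each component's likelihood at the observed value:
  L_A = (1/(0.53·√(2π)))·exp(−(2.4−2.38)²/(2·0.53²)) = 0.752721·exp(-0.00071) = 0.752186
  L_B = (1/(0.53·√(2π)))·exp(−(2.4−3.23)²/(2·0.53²)) = 0.752721·exp(-1.22624) = 0.220844
  L_C = (1/(0.53·√(2π)))·exp(−(2.4−3.69)²/(2·0.53²)) = 0.752721·exp(-2.96209) = 0.0389239
Unnormalised posteriors:
  π_A·L_A = 0.10 × 0.752186 = 0.0752186
  π_B·L_B = 0.53 × 0.220844 = 0.117047
  π_C·L_C = 0.37 × 0.0389239 = 0.0144018
Sum: 0.0752186 + 0.117047 + 0.0144018 = 0.206668
P(Component A | 2.4) = 0.0752186 / 0.206668 ≈ 0.3640

0.3640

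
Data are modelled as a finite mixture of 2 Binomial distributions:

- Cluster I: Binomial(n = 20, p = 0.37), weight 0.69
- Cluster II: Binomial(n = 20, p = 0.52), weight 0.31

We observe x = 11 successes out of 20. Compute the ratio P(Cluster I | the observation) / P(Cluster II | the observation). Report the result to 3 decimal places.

0.609

Only the two components matter; the odds are (P(Z=i) f_i(x)) / (P(Z=j) f_j(x)).
Binomial probabilities:
  p_I = 0.0467186
  p_II = 0.170771
Posterior odds = (P(Z=I)·p_I) / (P(Z=II)·p_II) = (0.69·0.0467186) / (0.31·0.170771) = 0.0322358 / 0.052939 ≈ 0.609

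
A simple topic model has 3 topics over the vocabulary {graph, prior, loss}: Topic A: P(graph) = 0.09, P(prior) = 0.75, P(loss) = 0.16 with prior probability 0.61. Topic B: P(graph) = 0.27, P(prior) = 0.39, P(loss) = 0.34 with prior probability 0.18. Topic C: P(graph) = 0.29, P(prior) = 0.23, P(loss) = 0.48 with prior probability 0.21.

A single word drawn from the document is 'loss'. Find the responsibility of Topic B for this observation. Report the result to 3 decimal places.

The responsibility of component k is π_k f_k(x) divided by Σ_j π_j f_j(x).
Evaluate each component's likelihood at the observed value:
  f_A = P(loss | comp) = 0.16
  f_B = P(loss | comp) = 0.34
  f_C = P(loss | comp) = 0.48
Weight by the priors:
  π_A·f_A = 0.61 × 0.16 = 0.0976
  π_B·f_B = 0.18 × 0.34 = 0.0612
  π_C·f_C = 0.21 × 0.48 = 0.1008
Denominator: 0.0976 + 0.0612 + 0.1008 = 0.2596
P(Topic B | 'loss') = 0.0612 / 0.2596 ≈ 0.236

0.236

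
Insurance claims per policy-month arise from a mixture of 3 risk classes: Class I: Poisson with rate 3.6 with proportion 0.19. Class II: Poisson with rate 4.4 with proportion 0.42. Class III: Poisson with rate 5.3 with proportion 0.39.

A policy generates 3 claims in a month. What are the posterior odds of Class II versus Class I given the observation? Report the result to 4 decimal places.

The posterior odds equal the prior odds times the likelihood ratio: (π_i/π_j)·(f_i(x)/f_j(x)).
Poisson probabilities:
  L_I = 0.212469
  L_II = 0.174305
  L_III = 0.123856
Odds = (0.42/0.19) × (0.174305/0.212469) = 2.21053 × 0.82038 ≈ 1.8135

1.8135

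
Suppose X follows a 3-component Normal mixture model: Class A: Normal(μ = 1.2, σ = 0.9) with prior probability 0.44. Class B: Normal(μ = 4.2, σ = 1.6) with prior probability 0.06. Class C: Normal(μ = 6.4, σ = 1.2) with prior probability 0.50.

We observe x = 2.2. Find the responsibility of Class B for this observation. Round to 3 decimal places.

The responsibility of component k is π_k f_k(x) divided by Σ_j π_j f_j(x).
Component likelihoods at x = 2.2:
  f_A = (1/(0.9·√(2π)))·exp(−(2.2−1.2)²/(2·0.9²)) = 0.443269·exp(-0.61728) = 0.239103
  f_B = (1/(1.6·√(2π)))·exp(−(2.2−4.2)²/(2·1.6²)) = 0.249339·exp(-0.78125) = 0.114156
  f_C = (1/(1.2·√(2π)))·exp(−(2.2−6.4)²/(2·1.2²)) = 0.332452·exp(-6.12500) = 0.000727236
Weight by the priors:
  π_A·f_A = 0.44 × 0.239103 = 0.105205
  π_B·f_B = 0.06 × 0.114156 = 0.00684934
  π_C·f_C = 0.50 × 0.000727236 = 0.000363618
Evidence: 0.105205 + 0.00684934 + 0.000363618 = 0.112418
P(Class B | x) = 0.00684934 / 0.112418 ≈ 0.061

0.061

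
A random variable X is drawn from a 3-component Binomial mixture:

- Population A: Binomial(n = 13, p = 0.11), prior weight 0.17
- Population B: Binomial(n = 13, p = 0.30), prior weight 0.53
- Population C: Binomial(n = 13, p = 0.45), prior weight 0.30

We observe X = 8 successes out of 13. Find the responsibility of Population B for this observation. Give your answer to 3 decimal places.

Apply Bayes' rule: the posterior for each component is proportional to its prior times its likelihood at x.
Evaluate each component's likelihood at the observed value:
  p_A = 1.54053e-05
  p_B = 0.0141918
  p_C = 0.108916
Prior × likelihood for each component:
  π_A·p_A = 0.17 × 1.54053e-05 = 2.6189e-06
  π_B·p_B = 0.53 × 0.0141918 = 0.00752168
  π_C·p_C = 0.30 × 0.108916 = 0.0326748
Marginal: 2.6189e-06 + 0.00752168 + 0.0326748 = 0.0401991
P(Population B | x) = 0.00752168 / 0.0401991 ≈ 0.187

0.187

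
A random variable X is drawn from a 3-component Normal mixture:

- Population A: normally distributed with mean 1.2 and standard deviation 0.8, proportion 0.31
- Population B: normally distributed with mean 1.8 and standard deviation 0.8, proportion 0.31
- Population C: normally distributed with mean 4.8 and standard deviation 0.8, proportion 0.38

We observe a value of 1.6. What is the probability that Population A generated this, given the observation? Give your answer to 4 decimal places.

The responsibility of component k is P(Z=k) f_k(x) divided by Σ_j P(Z=j) f_j(x).
Evaluate each component's likelihood at the observed value:
  p_A = 0.440082
  p_B = 0.483335
  p_C = 0.000167288
Weight by the priors:
  P(Z=A)·p_A = 0.31 × 0.440082 = 0.136425
  P(Z=B)·p_B = 0.31 × 0.483335 = 0.149834
  P(Z=C)·p_C = 0.38 × 0.000167288 = 6.35694e-05
Evidence: 0.136425 + 0.149834 + 6.35694e-05 = 0.286323
P(Population A | the observation) ≈ 0.4765

0.4765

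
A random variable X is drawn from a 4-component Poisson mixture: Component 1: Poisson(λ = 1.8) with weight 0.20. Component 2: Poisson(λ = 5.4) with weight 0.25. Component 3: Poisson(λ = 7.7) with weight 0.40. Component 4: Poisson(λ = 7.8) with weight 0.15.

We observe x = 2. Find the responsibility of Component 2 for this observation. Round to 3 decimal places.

0.213

By Bayes' theorem, P(k | x) = w_k f_k(x) / Σ_j w_j f_j(x).
Poisson probabilities:
  L_1 = 0.267784
  L_2 = 0.0658518
  L_3 = 0.0134241
  L_4 = 0.0124641
Prior × likelihood for each component:
  w_1·L_1 = 0.20 × 0.267784 = 0.0535568
  w_2·L_2 = 0.25 × 0.0658518 = 0.0164629
  w_3·L_3 = 0.40 × 0.0134241 = 0.00536962
  w_4·L_4 = 0.15 × 0.0124641 = 0.00186962
Sum: 0.0535568 + 0.0164629 + 0.00536962 + 0.00186962 = 0.077259
So the posterior for Component 2 is 0.0164629 / 0.077259 ≈ 0.213.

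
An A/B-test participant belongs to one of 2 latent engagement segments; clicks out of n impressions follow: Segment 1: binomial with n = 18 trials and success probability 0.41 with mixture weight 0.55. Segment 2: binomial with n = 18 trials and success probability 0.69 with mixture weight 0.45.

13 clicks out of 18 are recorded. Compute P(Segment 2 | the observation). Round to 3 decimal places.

By Bayes' theorem, P(k | x) = w_k f_k(x) / Σ_j w_j f_j(x).
Binomial probabilities:
  f_1 = 0.00566669
  f_2 = 0.197118
Multiply by the mixture weights:
  w_1·f_1 = 0.55 × 0.00566669 = 0.00311668
  w_2·f_2 = 0.45 × 0.197118 = 0.0887031
Marginal: 0.00311668 + 0.0887031 = 0.0918197
P(Segment 2 | 13 clicks out of 18) = 0.0887031 / 0.0918197 ≈ 0.966

0.966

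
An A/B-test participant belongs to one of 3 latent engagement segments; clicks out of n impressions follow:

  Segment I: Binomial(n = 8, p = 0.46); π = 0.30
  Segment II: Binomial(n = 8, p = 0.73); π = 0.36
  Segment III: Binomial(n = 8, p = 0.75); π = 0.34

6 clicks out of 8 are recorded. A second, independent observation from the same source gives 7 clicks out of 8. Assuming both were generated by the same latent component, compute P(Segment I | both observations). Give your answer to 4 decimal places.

Posterior ∝ prior × likelihood, so P(k | x) ∝ π_k f_k(x); normalise over all components.
Since both observations come from the same component, the likelihood for component k is f_k(x₁)·f_k(x₂).
  f_I = [0.0773557] × [0.0188273] = 0.0014564
  f_II = [0.308903] × [0.238624] = 0.0737117
  f_III = [0.311462] × [0.266968] = 0.0831504
Multiply by the mixture weights:
  π_I·f_I = 0.30 × 0.0014564 = 0.00043692
  π_II·f_II = 0.36 × 0.0737117 = 0.0265362
  π_III·f_III = 0.34 × 0.0831504 = 0.0282711
Sum: 0.00043692 + 0.0265362 + 0.0282711 = 0.0552443
P(Segment I | data) ≈ 0.0079

0.0079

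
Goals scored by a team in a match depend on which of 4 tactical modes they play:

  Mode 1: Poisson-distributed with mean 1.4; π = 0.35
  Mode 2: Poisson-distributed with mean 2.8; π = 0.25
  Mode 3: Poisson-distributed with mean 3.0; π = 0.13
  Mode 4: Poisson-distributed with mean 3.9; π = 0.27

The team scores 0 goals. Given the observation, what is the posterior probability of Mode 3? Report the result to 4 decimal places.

Apply Bayes' rule: the posterior for each component is proportional to its prior times its likelihood at x.
Poisson probabilities:
  p_1 = e^(−1.4)·1.4^0/0! = 0.246597
  p_2 = e^(−2.8)·2.8^0/0! = 0.0608101
  p_3 = e^(−3.0)·3.0^0/0! = 0.0497871
  p_4 = e^(−3.9)·3.9^0/0! = 0.0202419
Prior × likelihood for each component:
  w_1·p_1 = 0.35 × 0.246597 = 0.0863089
  w_2·p_2 = 0.25 × 0.0608101 = 0.0152025
  w_3·p_3 = 0.13 × 0.0497871 = 0.00647232
  w_4·p_4 = 0.27 × 0.0202419 = 0.00546532
Denominator: 0.0863089 + 0.0152025 + 0.00647232 + 0.00546532 = 0.113449
So the posterior for Mode 3 is 0.00647232 / 0.113449 ≈ 0.0571.

0.0571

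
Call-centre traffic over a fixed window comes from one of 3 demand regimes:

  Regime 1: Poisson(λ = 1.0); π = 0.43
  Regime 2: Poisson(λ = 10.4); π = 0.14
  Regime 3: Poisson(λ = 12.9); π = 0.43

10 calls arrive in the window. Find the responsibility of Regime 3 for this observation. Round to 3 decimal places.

Posterior ∝ prior × likelihood, so P(k | x) ∝ π_k f_k(x); normalise over all components.
Evaluate each component's likelihood at the observed value:
  f_1 = e^(−1.0)·1.0^10/10! = 1.01378e-07
  f_2 = e^(−10.4)·10.4^10/10! = 0.124139
  f_3 = e^(−12.9)·12.9^10/10! = 0.0878487
Multiply by the mixture weights:
  π_1·f_1 = 0.43 × 1.01378e-07 = 4.35924e-08
  π_2·f_2 = 0.14 × 0.124139 = 0.0173794
  π_3·f_3 = 0.43 × 0.0878487 = 0.0377749
Marginal: 4.35924e-08 + 0.0173794 + 0.0377749 = 0.0551544
So the posterior for Regime 3 is 0.0377749 / 0.0551544 ≈ 0.685.

0.685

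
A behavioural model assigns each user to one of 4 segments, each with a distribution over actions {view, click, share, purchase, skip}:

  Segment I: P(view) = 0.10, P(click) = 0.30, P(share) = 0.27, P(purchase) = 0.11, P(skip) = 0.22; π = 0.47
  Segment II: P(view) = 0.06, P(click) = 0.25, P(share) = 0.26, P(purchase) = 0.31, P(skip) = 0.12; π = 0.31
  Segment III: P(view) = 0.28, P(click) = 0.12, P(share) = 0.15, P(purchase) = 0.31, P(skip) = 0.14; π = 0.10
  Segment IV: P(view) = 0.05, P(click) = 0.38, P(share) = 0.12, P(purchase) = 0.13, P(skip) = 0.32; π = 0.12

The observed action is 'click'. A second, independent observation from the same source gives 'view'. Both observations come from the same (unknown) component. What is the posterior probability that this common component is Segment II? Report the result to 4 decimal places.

0.1907

Posterior ∝ prior × likelihood, so P(k | x) ∝ w_k f_k(x); normalise over all components.
Since both observations come from the same component, the likelihood for component k is f_k(x₁)·f_k(x₂).
  p_I = [0.3] × [0.1] = 0.03
  p_II = [0.25] × [0.06] = 0.015
  p_III = [0.12] × [0.28] = 0.0336
  p_IV = [0.38] × [0.05] = 0.019
Unnormalised posteriors:
  w_I·p_I = 0.47 × 0.03 = 0.0141
  w_II·p_II = 0.31 × 0.015 = 0.00465
  w_III·p_III = 0.10 × 0.0336 = 0.00336
  w_IV·p_IV = 0.12 × 0.019 = 0.00228
Evidence: 0.0141 + 0.00465 + 0.00336 + 0.00228 = 0.02439
Responsibility of Segment II: 0.00465 / 0.02439 ≈ 0.1907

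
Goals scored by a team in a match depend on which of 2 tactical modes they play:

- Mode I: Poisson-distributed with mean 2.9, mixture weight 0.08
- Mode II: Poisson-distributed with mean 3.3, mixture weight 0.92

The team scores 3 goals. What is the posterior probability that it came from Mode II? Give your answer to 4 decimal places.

0.9191

Apply Bayes' rule: the posterior for each component is proportional to its prior times its likelihood at x.
Poisson probabilities:
  L_I = e^(−2.9)·2.9^3/3! = 0.22366
  L_II = e^(−3.3)·3.3^3/3! = 0.220912
Multiply by the mixture weights:
  π_I·L_I = 0.08 × 0.22366 = 0.0178928
  π_II·L_II = 0.92 × 0.220912 = 0.203239
Denominator: 0.0178928 + 0.203239 = 0.221132
So the posterior for Mode II is 0.203239 / 0.221132 ≈ 0.9191.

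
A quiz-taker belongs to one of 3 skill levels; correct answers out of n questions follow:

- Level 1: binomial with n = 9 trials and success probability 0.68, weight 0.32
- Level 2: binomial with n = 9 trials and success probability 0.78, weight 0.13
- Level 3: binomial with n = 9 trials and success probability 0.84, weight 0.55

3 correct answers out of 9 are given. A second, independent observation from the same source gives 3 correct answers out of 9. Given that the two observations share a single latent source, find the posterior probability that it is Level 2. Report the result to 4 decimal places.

P(component k | x) = w_k·f_k(x) / marginal(x), where marginal(x) = Σ_j w_j·f_j(x).
Since both observations come from the same component, the likelihood for component k is f_k(x₁)·f_k(x₂).
  L_1 = [0.02836] × [0.02836] = 0.000804288
  L_2 = [0.00451959] × [0.00451959] = 2.04267e-05
  L_3 = [0.00083529] × [0.00083529] = 6.97709e-07
Weight by the priors:
  w_1·L_1 = 0.32 × 0.000804288 = 0.000257372
  w_2·L_2 = 0.13 × 2.04267e-05 = 2.65547e-06
  w_3·L_3 = 0.55 × 6.97709e-07 = 3.8374e-07
Evidence: 0.000257372 + 2.65547e-06 + 3.8374e-07 = 0.000260411
P(Level 2 | data) = 2.65547e-06 / 0.000260411 ≈ 0.0102

0.0102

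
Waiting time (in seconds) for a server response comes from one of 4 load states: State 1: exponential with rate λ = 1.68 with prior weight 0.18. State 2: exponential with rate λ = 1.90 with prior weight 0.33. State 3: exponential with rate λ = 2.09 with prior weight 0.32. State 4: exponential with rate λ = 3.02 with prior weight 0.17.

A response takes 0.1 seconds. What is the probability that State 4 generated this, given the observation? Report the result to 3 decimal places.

The responsibility of component k is π_k f_k(x) divided by Σ_j π_j f_j(x).
Exponential densities:
  f_1 = 1.42019
  f_2 = 1.57122
  f_3 = 1.69582
  f_4 = 2.2328
Unnormalised posteriors:
  π_1·f_1 = 0.18 × 1.42019 = 0.255635
  π_2·f_2 = 0.33 × 1.57122 = 0.518503
  π_3·f_3 = 0.32 × 1.69582 = 0.542661
  π_4·f_4 = 0.17 × 2.2328 = 0.379576
Denominator: 0.255635 + 0.518503 + 0.542661 + 0.379576 = 1.69638
P(State 4 | data) ≈ 0.224

0.224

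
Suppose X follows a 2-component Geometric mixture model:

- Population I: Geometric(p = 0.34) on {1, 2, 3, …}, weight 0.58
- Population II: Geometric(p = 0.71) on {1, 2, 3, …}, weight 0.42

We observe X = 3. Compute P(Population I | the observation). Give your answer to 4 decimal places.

Posterior ∝ prior × likelihood, so P(k | x) ∝ P(Z=k) f_k(x); normalise over all components.
Component likelihoods at x = 3:
  p_I = 0.148104
  p_II = 0.059711
Weight by the priors:
  P(Z=I)·p_I = 0.58 × 0.148104 = 0.0859003
  P(Z=II)·p_II = 0.42 × 0.059711 = 0.0250786
Sum: 0.0859003 + 0.0250786 = 0.110979
Responsibility of Population I: 0.0859003 / 0.110979 ≈ 0.7740

0.7740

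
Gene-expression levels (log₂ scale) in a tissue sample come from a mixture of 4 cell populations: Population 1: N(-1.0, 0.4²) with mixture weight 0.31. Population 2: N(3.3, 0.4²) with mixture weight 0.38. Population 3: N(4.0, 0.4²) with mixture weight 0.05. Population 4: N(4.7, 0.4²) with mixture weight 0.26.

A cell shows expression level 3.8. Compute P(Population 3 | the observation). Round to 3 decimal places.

0.185

By Bayes' theorem, P(k | x) = P(Z=k) f_k(x) / Σ_j P(Z=j) f_j(x).
Component likelihoods at x = 3.8:
  f_1 = (1/(0.4·√(2π)))·exp(−(3.8−-1.0)²/(2·0.4²)) = 0.997356·exp(-72.00000) = 5.36596e-32
  f_2 = (1/(0.4·√(2π)))·exp(−(3.8−3.3)²/(2·0.4²)) = 0.997356·exp(-0.78125) = 0.456623
  f_3 = (1/(0.4·√(2π)))·exp(−(3.8−4.0)²/(2·0.4²)) = 0.997356·exp(-0.12500) = 0.880163
  f_4 = (1/(0.4·√(2π)))·exp(−(3.8−4.7)²/(2·0.4²)) = 0.997356·exp(-2.53125) = 0.0793491
Multiply by the mixture weights:
  P(Z=1)·f_1 = 0.31 × 5.36596e-32 = 1.66345e-32
  P(Z=2)·f_2 = 0.38 × 0.456623 = 0.173517
  P(Z=3)·f_3 = 0.05 × 0.880163 = 0.0440082
  P(Z=4)·f_4 = 0.26 × 0.0793491 = 0.0206308
Marginal: 1.66345e-32 + 0.173517 + 0.0440082 + 0.0206308 = 0.238156
Responsibility of Population 3: 0.0440082 / 0.238156 ≈ 0.185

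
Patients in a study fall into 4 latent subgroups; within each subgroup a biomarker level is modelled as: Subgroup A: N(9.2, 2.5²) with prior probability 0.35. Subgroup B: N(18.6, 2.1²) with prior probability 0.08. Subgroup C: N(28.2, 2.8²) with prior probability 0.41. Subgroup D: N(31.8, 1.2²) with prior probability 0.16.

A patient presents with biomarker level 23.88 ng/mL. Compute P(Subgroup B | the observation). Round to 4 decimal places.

0.0350

Apply Bayes' rule: the posterior for each component is proportional to its prior times its likelihood at x.
Component likelihoods at x = 23.88 ng/mL:
  L_A = (1/(2.5·√(2π)))·exp(−(23.88−9.2)²/(2·2.5²)) = 0.159577·exp(-17.24019) = 5.19577e-09
  L_B = (1/(2.1·√(2π)))·exp(−(23.88−18.6)²/(2·2.1²)) = 0.189973·exp(-3.16082) = 0.00805315
  L_C = (1/(2.8·√(2π)))·exp(−(23.88−28.2)²/(2·2.8²)) = 0.142479·exp(-1.19020) = 0.0433364
  L_D = (1/(1.2·√(2π)))·exp(−(23.88−31.8)²/(2·1.2²)) = 0.332452·exp(-21.78000) = 1.15557e-10
Multiply by the mixture weights:
  w_A·L_A = 0.35 × 5.19577e-09 = 1.81852e-09
  w_B·L_B = 0.08 × 0.00805315 = 0.000644252
  w_C·L_C = 0.41 × 0.0433364 = 0.0177679
  w_D·L_D = 0.16 × 1.15557e-10 = 1.84891e-11
Marginal: 1.81852e-09 + 0.000644252 + 0.0177679 + 1.84891e-11 = 0.0184122
P(Subgroup B | 23.88 ng/mL) ≈ 0.0350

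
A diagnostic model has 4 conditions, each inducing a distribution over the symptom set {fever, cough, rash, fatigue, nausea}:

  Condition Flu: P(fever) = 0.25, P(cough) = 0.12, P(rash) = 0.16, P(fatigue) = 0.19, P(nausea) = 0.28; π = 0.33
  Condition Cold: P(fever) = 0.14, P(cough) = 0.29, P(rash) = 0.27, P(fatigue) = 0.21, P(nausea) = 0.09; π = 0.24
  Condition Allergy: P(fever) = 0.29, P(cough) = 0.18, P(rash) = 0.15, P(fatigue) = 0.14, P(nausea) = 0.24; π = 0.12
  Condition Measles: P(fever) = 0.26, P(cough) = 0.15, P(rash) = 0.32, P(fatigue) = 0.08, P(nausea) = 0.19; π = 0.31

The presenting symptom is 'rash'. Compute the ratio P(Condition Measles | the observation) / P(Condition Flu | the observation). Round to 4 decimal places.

Posterior odds = (w_i f_i(x)) / (w_j f_j(x)); the normalising sum cancels.
Categorical probabilities:
  p_Flu = P(rash | comp) = 0.16
  p_Cold = P(rash | comp) = 0.27
  p_Allergy = P(rash | comp) = 0.15
  p_Measles = P(rash | comp) = 0.32
0.0992 / 0.0528 ≈ 1.8788

1.8788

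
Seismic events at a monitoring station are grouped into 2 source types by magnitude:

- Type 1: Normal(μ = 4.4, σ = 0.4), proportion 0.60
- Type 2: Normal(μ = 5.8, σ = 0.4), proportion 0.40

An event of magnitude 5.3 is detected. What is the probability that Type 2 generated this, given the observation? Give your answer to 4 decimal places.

0.7932

Posterior ∝ prior × likelihood, so P(k | x) ∝ π_k f_k(x); normalise over all components.
Component likelihoods at x = 5.3:
  p_1 = 0.0793491
  p_2 = 0.456623
Weight by the priors:
  π_1·p_1 = 0.60 × 0.0793491 = 0.0476095
  π_2·p_2 = 0.40 × 0.456623 = 0.182649
Sum: 0.0476095 + 0.182649 = 0.230259
P(Type 2 | data) = 0.182649 / 0.230259 ≈ 0.7932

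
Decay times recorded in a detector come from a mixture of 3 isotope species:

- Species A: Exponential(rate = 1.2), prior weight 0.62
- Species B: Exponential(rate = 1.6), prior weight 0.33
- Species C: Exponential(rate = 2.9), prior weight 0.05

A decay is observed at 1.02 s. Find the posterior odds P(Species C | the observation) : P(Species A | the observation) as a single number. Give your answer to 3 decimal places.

0.034

Only the two components matter; the odds are (P(Z=i) f_i(x)) / (P(Z=j) f_j(x)).
Exponential densities:
  f_A = 1.2·e^(−1.2·1.02) = 1.2·e^(−1.2240) = 0.352862
  f_B = 1.6·e^(−1.6·1.02) = 1.6·e^(−1.6320) = 0.312861
  f_C = 2.9·e^(−2.9·1.02) = 2.9·e^(−2.9580) = 0.150576
0.00752879 / 0.218774 ≈ 0.034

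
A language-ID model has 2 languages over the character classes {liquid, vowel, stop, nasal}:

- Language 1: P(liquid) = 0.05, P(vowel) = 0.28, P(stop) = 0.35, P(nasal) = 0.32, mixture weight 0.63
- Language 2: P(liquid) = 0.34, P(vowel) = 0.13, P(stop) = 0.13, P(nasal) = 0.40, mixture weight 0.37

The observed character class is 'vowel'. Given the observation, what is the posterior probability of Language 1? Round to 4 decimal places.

P(component k | x) = π_k·f_k(x) / marginal(x), where marginal(x) = Σ_j π_j·f_j(x).
Evaluate each component's likelihood at the observed value:
  L_1 = 0.28
  L_2 = 0.13
Prior × likelihood for each component:
  π_1·L_1 = 0.63 × 0.28 = 0.1764
  π_2·L_2 = 0.37 × 0.13 = 0.0481
Sum: 0.1764 + 0.0481 = 0.2245
So the posterior for Language 1 is 0.1764 / 0.2245 ≈ 0.7857.

0.7857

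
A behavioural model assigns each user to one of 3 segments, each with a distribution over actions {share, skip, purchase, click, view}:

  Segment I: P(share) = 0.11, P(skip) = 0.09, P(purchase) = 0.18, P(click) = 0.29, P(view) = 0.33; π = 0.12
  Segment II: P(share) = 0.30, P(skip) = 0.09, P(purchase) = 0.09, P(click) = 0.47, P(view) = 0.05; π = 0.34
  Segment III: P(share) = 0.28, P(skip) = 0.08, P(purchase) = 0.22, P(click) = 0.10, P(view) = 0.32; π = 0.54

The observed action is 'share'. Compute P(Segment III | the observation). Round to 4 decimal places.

0.5676

Posterior ∝ prior × likelihood, so P(k | x) ∝ P(Z=k) f_k(x); normalise over all components.
Categorical probabilities:
  p_I = 0.11
  p_II = 0.3
  p_III = 0.28
Prior × likelihood for each component:
  P(Z=I)·p_I = 0.12 × 0.11 = 0.0132
  P(Z=II)·p_II = 0.34 × 0.3 = 0.102
  P(Z=III)·p_III = 0.54 × 0.28 = 0.1512
Normaliser: 0.0132 + 0.102 + 0.1512 = 0.2664
So the posterior for Segment III is 0.1512 / 0.2664 ≈ 0.5676.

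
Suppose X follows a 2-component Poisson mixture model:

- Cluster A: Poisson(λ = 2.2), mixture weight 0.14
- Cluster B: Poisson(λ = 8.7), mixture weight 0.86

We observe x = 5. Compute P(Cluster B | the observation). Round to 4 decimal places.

0.8993

The responsibility of component k is w_k f_k(x) divided by Σ_j w_j f_j(x).
Component likelihoods at x = 5:
  L_A = 0.0475866
  L_B = 0.0691915
Multiply by the mixture weights:
  w_A·L_A = 0.14 × 0.0475866 = 0.00666212
  w_B·L_B = 0.86 × 0.0691915 = 0.0595047
Evidence: 0.00666212 + 0.0595047 = 0.0661668
P(Cluster B | 5) ≈ 0.8993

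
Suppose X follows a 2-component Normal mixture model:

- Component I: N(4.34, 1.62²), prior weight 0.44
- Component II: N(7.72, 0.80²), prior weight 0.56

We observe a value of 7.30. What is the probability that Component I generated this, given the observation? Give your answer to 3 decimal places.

By Bayes' theorem, P(k | x) = w_k f_k(x) / Σ_j w_j f_j(x).
Component likelihoods at x = 7.30:
  p_I = (1/(1.62·√(2π)))·exp(−(7.30−4.34)²/(2·1.62²)) = 0.246261·exp(-1.66926) = 0.0463923
  p_II = (1/(0.80·√(2π)))·exp(−(7.30−7.72)²/(2·0.80²)) = 0.498678·exp(-0.13781) = 0.434479
Weight by the priors:
  w_I·p_I = 0.44 × 0.0463923 = 0.0204126
  w_II·p_II = 0.56 × 0.434479 = 0.243308
Normaliser: 0.0204126 + 0.243308 = 0.263721
Responsibility of Component I: 0.0204126 / 0.263721 ≈ 0.077

0.077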